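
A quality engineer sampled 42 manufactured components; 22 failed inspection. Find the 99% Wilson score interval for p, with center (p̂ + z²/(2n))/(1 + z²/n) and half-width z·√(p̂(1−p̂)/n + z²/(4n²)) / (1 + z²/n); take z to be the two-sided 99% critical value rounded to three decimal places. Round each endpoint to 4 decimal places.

p̂ = 22/42 = 0.52381; z = 2.576, so z² = 6.635776.
1 + z²/n = 1.157995.
Center = (0.52381 + 0.078997)/1.157995 = 0.52056.
Radicand: p̂(1−p̂)/n + z²/(4n²) = 0.005938883 + 0.000940444 = 0.006879327.
Half-width = 2.576·√0.006879327/1.157995 = 0.18451.
Interval: 0.52056 ± 0.18451 → (0.3361, 0.7051).

(0.3361, 0.7051)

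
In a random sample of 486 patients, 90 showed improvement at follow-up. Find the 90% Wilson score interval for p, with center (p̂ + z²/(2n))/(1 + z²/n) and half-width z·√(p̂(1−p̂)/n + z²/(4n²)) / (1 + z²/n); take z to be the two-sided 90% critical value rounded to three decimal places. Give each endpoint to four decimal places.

(0.1580, 0.2159)

p̂ = 90/486 = 0.18519; z = 1.645, so z² = 2.706025.
1 + z²/n = 1.005568.
Adjusted center: (0.18519 + z²/(2n))/1.005568 = 0.18693.
Radicand: p̂(1−p̂)/n + z²/(4n²) = 0.000310477 + 0.000002864 = 0.000313341.
Half-width = 1.645·√0.000313341/1.005568 = 0.02896.
Interval: 0.18693 ± 0.02896 → (0.1580, 0.2159).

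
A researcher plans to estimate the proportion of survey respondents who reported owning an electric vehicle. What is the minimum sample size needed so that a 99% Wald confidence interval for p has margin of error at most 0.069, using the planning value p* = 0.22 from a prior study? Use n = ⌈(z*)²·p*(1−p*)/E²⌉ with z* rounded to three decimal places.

For 99% confidence, z* = 2.576.
p*(1−p*) = 0.22·0.78 = 0.1716.
Required n before rounding: 6.635776 × 0.1716 / 0.069² = 239.172.
⌈239.172⌉ = 240.

n = 240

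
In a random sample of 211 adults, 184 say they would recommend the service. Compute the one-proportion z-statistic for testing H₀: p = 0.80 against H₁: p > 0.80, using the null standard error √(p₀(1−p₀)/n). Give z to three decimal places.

z = 2.616

With x = 184 successes in n = 211, p̂ = 0.87204.
Under H₀, SE = √(p₀(1−p₀)/n) = √(0.80·0.20/211) = √0.000758294 = 0.027537.
Test statistic: z = 0.07204/0.027537 = 2.616.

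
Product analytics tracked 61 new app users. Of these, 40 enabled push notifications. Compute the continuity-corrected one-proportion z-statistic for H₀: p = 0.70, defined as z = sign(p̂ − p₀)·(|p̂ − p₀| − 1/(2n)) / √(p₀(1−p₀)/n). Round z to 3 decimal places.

p̂ = 40/61 = 0.65574. p̂ − p₀ = -0.044262.
Continuity correction 1/(2n) = 1/122 = 0.008197.
Corrected numerator: |-0.044262| − 0.008197 = 0.036065.
SE₀ = √(0.70·0.30/61) = 0.058674.
z = −0.036065/0.058674 = -0.615.

z = -0.615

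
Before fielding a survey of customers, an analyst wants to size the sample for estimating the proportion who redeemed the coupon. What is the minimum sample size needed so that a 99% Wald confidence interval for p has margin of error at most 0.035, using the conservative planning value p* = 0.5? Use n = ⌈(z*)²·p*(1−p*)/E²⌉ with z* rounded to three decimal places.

The 99% critical value is z* = 2.576.
p*(1−p*) = 0.50·0.50 = 0.2500.
Required n before rounding: 6.635776 × 0.2500 / 0.035² = 1354.240.
⌈1354.240⌉ = 1355.

n = 1355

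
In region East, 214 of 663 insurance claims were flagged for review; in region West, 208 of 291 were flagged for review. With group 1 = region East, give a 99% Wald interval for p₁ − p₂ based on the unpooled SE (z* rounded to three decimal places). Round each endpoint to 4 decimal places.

(-0.4747, -0.3093)

p̂₁ = 0.32278, p̂₂ = 0.71478, so the observed difference is -0.39200.
SE = √(0.000329700 + 0.000700588) = √0.001030288 = 0.032098.
z* = 2.576 at the 99% level. Margin = 2.576·0.032098 = 0.08268.
CI: -0.39200 ± 0.08268 = (-0.4747, -0.3093).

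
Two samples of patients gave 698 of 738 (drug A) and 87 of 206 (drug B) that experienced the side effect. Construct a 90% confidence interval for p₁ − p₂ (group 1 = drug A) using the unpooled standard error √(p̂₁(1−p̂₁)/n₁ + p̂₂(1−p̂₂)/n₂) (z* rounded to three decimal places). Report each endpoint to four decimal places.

(0.4652, 0.5817)

p̂₁ = 698/738 = 0.94580, p̂₂ = 87/206 = 0.42233; p̂₁ − p̂₂ = 0.52347.
Unpooled SE = √(p̂₁(1−p̂₁)/n₁ + p̂₂(1−p̂₂)/n₂) = √(0.000069462 + 0.001184308) = 0.035409.
The 90% critical value is z* = 1.645. Margin = 1.645·0.035409 = 0.05825.
Interval: 0.52347 ± 0.05825 → (0.4652, 0.5817).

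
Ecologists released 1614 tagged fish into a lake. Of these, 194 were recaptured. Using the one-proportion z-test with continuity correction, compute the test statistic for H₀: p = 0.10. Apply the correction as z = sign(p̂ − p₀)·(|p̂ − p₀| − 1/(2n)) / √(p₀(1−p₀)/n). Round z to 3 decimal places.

z = 2.663

Sample proportion p̂ = 194/1614 = 0.12020. p̂ − p₀ = 0.020198.
Continuity correction 1/(2n) = 1/3228 = 0.000310.
Corrected numerator: |0.020198| − 0.000310 = 0.019888.
SE₀ = √(0.10·0.90/1614) = 0.007467.
z = +0.019888/0.007467 = 2.663.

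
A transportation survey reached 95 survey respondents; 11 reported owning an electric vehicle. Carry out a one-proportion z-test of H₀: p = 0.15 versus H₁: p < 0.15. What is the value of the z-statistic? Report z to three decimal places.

Sample proportion p̂ = 11/95 = 0.11579.
Under H₀, SE = √(p₀(1−p₀)/n) = √(0.15·0.85/95) = √0.001342105 = 0.036635.
z = (0.11579 − 0.15)/0.036635 = -0.03421/0.036635 = -0.934.

z = -0.934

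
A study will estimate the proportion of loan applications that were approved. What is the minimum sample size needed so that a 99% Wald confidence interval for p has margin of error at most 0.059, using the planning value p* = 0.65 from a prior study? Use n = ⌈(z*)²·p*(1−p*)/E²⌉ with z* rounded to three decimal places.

n = 434

z* = 2.576 at the 99% level.
p*(1−p*) = 0.65·0.35 = 0.2275.
(z*)²·p*(1−p*)/E² = 6.635776·0.2275/0.003481 = 433.680.
⌈433.680⌉ = 434.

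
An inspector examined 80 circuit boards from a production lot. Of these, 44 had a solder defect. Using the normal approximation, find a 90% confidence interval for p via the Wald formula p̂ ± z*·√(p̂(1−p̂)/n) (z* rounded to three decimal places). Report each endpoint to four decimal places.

(0.4585, 0.6415)

The sample proportion is 44/80 = 0.55000.
SE(p̂) = √(0.55000·0.45000/80) = 0.055621.
The 90% critical value is z* = 1.645.
Margin = 1.645·0.055621 = 0.09150.
Interval: 0.55000 ± 0.09150 → (0.4585, 0.6415).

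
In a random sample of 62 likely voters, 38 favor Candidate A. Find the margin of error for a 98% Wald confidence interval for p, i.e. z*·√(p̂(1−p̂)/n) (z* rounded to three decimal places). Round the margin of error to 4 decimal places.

The sample proportion is 38/62 = 0.61290.
SE(p̂) = √(0.61290·0.38710/62) = 0.061860.
For 98% confidence, z* = 2.326.
ME = 2.326·0.061860 = 0.1439.

ME = 0.1439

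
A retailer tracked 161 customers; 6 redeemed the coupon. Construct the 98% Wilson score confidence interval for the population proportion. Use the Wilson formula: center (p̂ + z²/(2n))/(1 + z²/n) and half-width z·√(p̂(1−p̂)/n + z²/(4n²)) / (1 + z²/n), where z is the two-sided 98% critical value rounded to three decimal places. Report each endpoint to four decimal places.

(0.0150, 0.0896)

Here p̂ = 6/161 = 0.03727 and z = 2.326 (z² = 5.410276).
Denominator 1 + z²/n = 1 + 5.410276/161 = 1.033604.
Adjusted center: (0.03727 + z²/(2n))/1.033604 = 0.05231.
Radicand: p̂(1−p̂)/n + z²/(4n²) = 0.000222846 + 0.000052180 = 0.000275026.
Half-width = z·√(radicand)/denom = 2.326·0.016584/1.033604 = 0.03732.
So the interval runs from 0.0150 to 0.0896.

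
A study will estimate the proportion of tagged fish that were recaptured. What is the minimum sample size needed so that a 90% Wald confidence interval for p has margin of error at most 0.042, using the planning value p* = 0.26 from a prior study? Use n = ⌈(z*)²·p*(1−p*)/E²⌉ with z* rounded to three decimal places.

n = 296

For 90% confidence, z* = 1.645.
p*(1−p*) = 0.26·0.74 = 0.1924.
(z*)²·p*(1−p*)/E² = 2.706025·0.1924/0.001764 = 295.147.
⌈295.147⌉ = 296.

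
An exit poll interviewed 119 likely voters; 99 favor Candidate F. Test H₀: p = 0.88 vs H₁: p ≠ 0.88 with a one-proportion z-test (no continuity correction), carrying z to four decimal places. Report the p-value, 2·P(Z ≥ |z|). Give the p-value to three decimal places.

The sample proportion is 99/119 = 0.83193.
Null standard error: √(0.88·0.12/119) = √0.000887395 = 0.029789.
Test statistic (full precision, shown to 4 dp): z = (99/119 − 0.88)/SE₀ ≈ -1.6136.
p-value = 2·P(Z ≥ |z|) with z = -1.6136 → 0.107.

p-value = 0.107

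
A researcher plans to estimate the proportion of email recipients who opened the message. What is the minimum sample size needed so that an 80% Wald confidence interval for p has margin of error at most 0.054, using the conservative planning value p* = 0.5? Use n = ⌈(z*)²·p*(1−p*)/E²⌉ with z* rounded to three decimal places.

The 80% critical value is z* = 1.282.
p*(1−p*) = 0.50·0.50 = 0.2500.
Required n before rounding: 1.643524 × 0.2500 / 0.054² = 140.906.
⌈140.906⌉ = 141.

n = 141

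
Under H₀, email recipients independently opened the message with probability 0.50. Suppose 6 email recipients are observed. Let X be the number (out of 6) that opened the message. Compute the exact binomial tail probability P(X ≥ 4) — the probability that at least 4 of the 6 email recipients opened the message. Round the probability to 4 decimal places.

X ~ Binomial(n=6, p=0.50).
P(X ≥ 4) = C(6,4)·0.50^4·0.50^2 + C(6,5)·0.50^5·0.50^1 + C(6,6)·0.50^6·0.50^0.
= 0.234375 + 0.093750 + 0.015625 = 0.3438.

P = 0.3438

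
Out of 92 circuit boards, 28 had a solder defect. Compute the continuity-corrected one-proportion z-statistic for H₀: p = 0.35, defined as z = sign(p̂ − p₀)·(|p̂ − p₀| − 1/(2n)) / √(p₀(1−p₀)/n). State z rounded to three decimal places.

z = -0.809

With x = 28 successes in n = 92, p̂ = 0.30435. p̂ − p₀ = -0.045652.
Continuity correction 1/(2n) = 1/184 = 0.005435.
Corrected numerator: |-0.045652| − 0.005435 = 0.040217.
Null standard error: √(0.35·0.65/92) = √0.002472826 = 0.049728.
z = (−)0.040217/0.049728 = -0.809.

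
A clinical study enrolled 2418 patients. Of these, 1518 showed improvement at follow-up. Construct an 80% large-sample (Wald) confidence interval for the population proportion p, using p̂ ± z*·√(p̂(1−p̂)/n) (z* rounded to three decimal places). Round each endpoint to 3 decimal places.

Sample proportion p̂ = 1518/2418 = 0.62779.
SE = √(p̂(1−p̂)/n) = √(0.233669/2418) = 0.009830.
The 80% critical value is z* = 1.282.
Margin of error: 1.282 × 0.009830 = 0.01260.
So the interval runs from 0.615 to 0.640.

(0.615, 0.640)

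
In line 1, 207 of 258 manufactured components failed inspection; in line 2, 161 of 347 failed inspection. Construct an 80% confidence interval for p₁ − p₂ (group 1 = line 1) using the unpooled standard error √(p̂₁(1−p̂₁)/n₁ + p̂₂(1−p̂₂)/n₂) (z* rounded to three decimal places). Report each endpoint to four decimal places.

p̂₁ = 0.80233, p̂₂ = 0.46398, so the observed difference is 0.33835.
Unpooled SE = √(p̂₁(1−p̂₁)/n₁ + p̂₂(1−p̂₂)/n₂) = √(0.000614726 + 0.000716721) = 0.036489.
For 80% confidence, z* = 1.282. Margin of error = 0.04678.
Interval: 0.33835 ± 0.04678 → (0.2916, 0.3851).

(0.2916, 0.3851)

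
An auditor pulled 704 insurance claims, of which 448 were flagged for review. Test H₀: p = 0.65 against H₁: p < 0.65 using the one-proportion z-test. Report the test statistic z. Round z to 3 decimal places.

p̂ = 448/704 = 0.63636.
Null standard error: √(0.65·0.35/704) = √0.000323153 = 0.017976.
z = (0.63636 − 0.65)/0.017976 = -0.01364/0.017976 = -0.759.

z = -0.759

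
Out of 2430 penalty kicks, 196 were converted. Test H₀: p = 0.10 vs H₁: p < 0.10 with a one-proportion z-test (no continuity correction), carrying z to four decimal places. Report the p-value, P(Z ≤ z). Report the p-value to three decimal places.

The sample proportion is 196/2430 = 0.08066.
Null standard error: √(0.10·0.90/2430) = √0.000037037 = 0.006086.
Test statistic (full precision, shown to 4 dp): z = (196/2430 − 0.10)/SE₀ ≈ -3.1781.
p-value = P(Z ≤ z) with z = -3.1781 → 0.001.

p-value = 0.001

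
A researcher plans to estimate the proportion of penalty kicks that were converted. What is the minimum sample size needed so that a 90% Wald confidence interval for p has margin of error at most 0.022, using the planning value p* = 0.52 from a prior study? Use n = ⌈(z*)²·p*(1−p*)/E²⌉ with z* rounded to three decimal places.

The 90% critical value is z* = 1.645.
p*(1−p*) = 0.52·0.48 = 0.2496.
(z*)²·p*(1−p*)/E² = 2.706025·0.2496/0.000484 = 1395.504.
Rounding up, n = 1396.

n = 1396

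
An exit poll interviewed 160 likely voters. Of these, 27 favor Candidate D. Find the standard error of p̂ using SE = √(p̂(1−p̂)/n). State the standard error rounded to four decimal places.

SE = 0.0296

p̂ = 27/160 = 0.16875.
p̂(1−p̂) = 0.140273.
Dividing by n and taking the root: √0.000876706 = 0.0296.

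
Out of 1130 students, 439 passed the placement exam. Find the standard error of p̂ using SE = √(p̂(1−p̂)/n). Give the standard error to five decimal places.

p̂ = 439/1130 = 0.38850.
p̂(1−p̂) = 0.237568.
SE = √(0.237568/1130) = √0.000210237 = 0.01450.

SE = 0.01450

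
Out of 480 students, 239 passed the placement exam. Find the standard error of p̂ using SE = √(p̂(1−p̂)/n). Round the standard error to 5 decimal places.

SE = 0.02282

The sample proportion is 239/480 = 0.49792.
p̂(1−p̂) = 0.49792·0.50208 = 0.249996.
SE = √(0.249996/480) = 0.02282.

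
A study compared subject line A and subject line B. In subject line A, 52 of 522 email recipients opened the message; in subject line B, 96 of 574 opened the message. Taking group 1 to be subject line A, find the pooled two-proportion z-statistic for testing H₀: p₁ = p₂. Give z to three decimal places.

Sample proportions: p̂₁ = 52/522 = 0.09962 and p̂₂ = 96/574 = 0.16725.
Pooled p̂ = (52+96)/(522+574) = 148/1096 = 0.13504.
SE = √[p̂(1−p̂)(1/n₁+1/n₂)] = √[0.13504·0.86496·(1/522+1/574)] ≈ 0.020670.
z = (p̂₁ − p̂₂)/SE = (0.09962 − 0.16725)/0.020670 = -0.06763/0.020670 = -3.272.

z = -3.272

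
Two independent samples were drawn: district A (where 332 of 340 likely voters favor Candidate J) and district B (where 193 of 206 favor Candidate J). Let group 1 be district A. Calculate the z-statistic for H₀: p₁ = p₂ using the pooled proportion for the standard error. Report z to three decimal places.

z = 2.331

Sample proportions: p̂₁ = 332/340 = 0.97647 and p̂₂ = 193/206 = 0.93689.
Pooling: p̂ = 525/546 = 0.96154.
SE = √[p̂(1−p̂)(1/n₁+1/n₂)] = √[0.96154·0.03846·(1/340+1/206)] ≈ 0.016979.
z = 0.03958/0.016979 = 2.331.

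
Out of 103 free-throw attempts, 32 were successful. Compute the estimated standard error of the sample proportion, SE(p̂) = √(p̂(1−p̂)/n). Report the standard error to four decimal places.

SE = 0.0456

p̂ = 32/103 = 0.31068.
p̂(1−p̂) = 0.31068·0.68932 = 0.214158.
Dividing by n and taking the root: √0.002079204 = 0.0456.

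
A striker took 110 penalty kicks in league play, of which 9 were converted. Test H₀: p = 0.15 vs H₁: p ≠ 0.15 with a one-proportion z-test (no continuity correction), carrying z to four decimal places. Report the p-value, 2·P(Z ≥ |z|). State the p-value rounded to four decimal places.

p-value = 0.0452

p̂ = 9/110 = 0.08182.
Null standard error: √(0.15·0.85/110) = √0.001159091 = 0.034045.
z = (p̂ − p₀)/SE = (9/110 − 0.15)/0.034045 ≈ -2.0027.
From the standard normal, 2·P(Z ≥ |z|) = 0.0452.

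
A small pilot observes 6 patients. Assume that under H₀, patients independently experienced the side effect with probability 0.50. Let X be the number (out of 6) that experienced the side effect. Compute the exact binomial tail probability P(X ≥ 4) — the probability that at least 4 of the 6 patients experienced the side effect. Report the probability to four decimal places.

P = 0.3438

X ~ Binomial(n=6, p=0.50).
P(X ≥ 4) = C(6,4)·0.50^4·0.50^2 + C(6,5)·0.50^5·0.50^1 + C(6,6)·0.50^6·0.50^0.
= 0.234375 + 0.093750 + 0.015625 = 0.3438.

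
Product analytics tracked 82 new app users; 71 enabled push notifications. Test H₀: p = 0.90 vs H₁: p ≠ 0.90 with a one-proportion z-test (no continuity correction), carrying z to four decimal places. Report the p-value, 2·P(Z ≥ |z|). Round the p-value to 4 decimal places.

p-value = 0.3027

With x = 71 successes in n = 82, p̂ = 0.86585.
Null standard error: √(0.90·0.10/82) = √0.001097561 = 0.033129.
Test statistic (full precision, shown to 4 dp): z = (71/82 − 0.90)/SE₀ ≈ -1.0307.
From the standard normal, 2·P(Z ≥ |z|) = 0.3027.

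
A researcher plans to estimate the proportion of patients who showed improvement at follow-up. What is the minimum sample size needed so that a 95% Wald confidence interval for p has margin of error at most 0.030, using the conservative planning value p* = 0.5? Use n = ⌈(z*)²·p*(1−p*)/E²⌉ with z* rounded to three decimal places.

n = 1068

For 95% confidence, z* = 1.960.
p*(1−p*) = 0.50·0.50 = 0.2500.
(z*)²·p*(1−p*)/E² = 3.841600·0.2500/0.000900 = 1067.111.
Rounding up, n = 1068.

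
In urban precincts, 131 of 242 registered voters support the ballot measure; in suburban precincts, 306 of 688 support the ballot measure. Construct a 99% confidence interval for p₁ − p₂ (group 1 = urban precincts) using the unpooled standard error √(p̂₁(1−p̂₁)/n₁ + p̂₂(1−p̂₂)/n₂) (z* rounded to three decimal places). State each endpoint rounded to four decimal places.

p̂₁ = 0.54132, p̂₂ = 0.44477, so the observed difference is 0.09655.
SE = √(0.001026002 + 0.000358938) = √0.001384940 = 0.037215.
z* = 2.576 at the 99% level. Margin of error = 0.09587.
So the interval runs from 0.0007 to 0.1924.

(0.0007, 0.1924)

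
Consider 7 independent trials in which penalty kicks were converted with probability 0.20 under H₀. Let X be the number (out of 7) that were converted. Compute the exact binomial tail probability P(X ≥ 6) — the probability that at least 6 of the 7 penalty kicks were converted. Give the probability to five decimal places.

X is binomial with n = 7 and p = 0.20.
P(X ≥ 6) = C(7,6)·0.20^6·0.80^1 + C(7,7)·0.20^7·0.80^0.
= 0.000358 + 0.000013 = 0.00037.

P = 0.00037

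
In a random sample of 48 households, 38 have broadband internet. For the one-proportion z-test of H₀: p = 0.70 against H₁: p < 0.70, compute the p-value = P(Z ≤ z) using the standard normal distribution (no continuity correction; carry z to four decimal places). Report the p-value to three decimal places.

p-value = 0.917

p̂ = 38/48 = 0.79167.
Under H₀, SE = √(p₀(1−p₀)/n) = √(0.70·0.30/48) = √0.004375000 = 0.066144.
z = (p̂ − p₀)/SE = (38/48 − 0.70)/0.066144 ≈ 1.3859.
From the standard normal, P(Z ≤ z) = 0.917.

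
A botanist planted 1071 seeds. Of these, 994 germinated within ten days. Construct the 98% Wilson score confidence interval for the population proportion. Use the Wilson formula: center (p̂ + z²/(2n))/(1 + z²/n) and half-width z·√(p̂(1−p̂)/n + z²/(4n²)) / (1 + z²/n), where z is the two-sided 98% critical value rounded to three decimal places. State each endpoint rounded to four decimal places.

(0.9075, 0.9444)

p̂ = 994/1071 = 0.92810; z = 2.326, so z² = 5.410276.
1 + z²/n = 1.005052.
Adjusted center: (0.92810 + z²/(2n))/1.005052 = 0.92595.
Radicand: p̂(1−p̂)/n + z²/(4n²) = 0.000062303 + 0.000001179 = 0.000063482.
Half-width = 2.326·√0.000063482/1.005052 = 0.01844.
Interval: 0.92595 ± 0.01844 → (0.9075, 0.9444).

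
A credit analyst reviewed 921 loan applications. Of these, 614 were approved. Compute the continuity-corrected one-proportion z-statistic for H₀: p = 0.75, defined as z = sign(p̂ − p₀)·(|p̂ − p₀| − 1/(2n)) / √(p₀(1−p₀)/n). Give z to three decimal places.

z = -5.802

The sample proportion is 614/921 = 0.66667. p̂ − p₀ = -0.083333.
1/(2n) = 0.000543.
Corrected numerator: |-0.083333| − 0.000543 = 0.082790.
Under H₀, SE = √(p₀(1−p₀)/n) = √(0.75·0.25/921) = √0.000203583 = 0.014268.
z = −0.082790/0.014268 = -5.802.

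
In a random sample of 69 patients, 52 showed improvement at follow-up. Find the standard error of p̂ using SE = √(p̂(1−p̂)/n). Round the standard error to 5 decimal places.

The sample proportion is 52/69 = 0.75362.
p̂(1−p̂) = 0.75362·0.24638 = 0.185677.
SE = √(0.185677/69) = √0.002690971 = 0.05187.

SE = 0.05187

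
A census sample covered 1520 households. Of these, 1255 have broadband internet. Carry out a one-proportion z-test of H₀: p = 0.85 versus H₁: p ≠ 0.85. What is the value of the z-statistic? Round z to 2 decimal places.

Sample proportion p̂ = 1255/1520 = 0.82566.
Under H₀, SE = √(p₀(1−p₀)/n) = √(0.85·0.15/1520) = √0.000083882 = 0.009159.
Test statistic: z = -0.02434/0.009159 = -2.66.

z = -2.66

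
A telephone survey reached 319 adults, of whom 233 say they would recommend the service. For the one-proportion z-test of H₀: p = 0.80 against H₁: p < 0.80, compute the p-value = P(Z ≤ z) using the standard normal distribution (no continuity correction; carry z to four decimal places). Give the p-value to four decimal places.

p-value = 0.0009

Sample proportion p̂ = 233/319 = 0.73041.
Null standard error: √(0.80·0.20/319) = √0.000501567 = 0.022396.
Test statistic (full precision, shown to 4 dp): z = (233/319 − 0.80)/SE₀ ≈ -3.1074.
From the standard normal, P(Z ≤ z) = 0.0009.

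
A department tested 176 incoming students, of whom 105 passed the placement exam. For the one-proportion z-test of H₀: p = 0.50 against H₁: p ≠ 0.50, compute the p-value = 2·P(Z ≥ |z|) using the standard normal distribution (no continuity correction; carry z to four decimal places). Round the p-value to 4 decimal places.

p̂ = 105/176 = 0.59659.
Null standard error: √(0.50·0.50/176) = √0.001420455 = 0.037689.
Test statistic (full precision, shown to 4 dp): z = (105/176 − 0.50)/SE₀ ≈ 2.5628.
p-value = 2·P(Z ≥ |z|) with z = 2.5628 → 0.0104.

p-value = 0.0104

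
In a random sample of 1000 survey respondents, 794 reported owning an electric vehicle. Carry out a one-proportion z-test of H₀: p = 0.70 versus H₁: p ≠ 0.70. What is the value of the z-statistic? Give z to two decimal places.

z = 6.49

p̂ = 794/1000 = 0.79400.
Null standard error: √(0.70·0.30/1000) = √0.000210000 = 0.014491.
z = (p̂ − p₀)/SE = (0.79400 − 0.70)/0.014491 = 6.49.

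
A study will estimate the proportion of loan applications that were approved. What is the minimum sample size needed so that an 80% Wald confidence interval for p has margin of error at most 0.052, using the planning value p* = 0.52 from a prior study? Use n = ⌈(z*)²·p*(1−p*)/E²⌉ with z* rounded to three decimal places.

n = 152

For 80% confidence, z* = 1.282.
p*(1−p*) = 0.52·0.48 = 0.2496.
(z*)²·p*(1−p*)/E² = 1.643524·0.2496/0.002704 = 151.710.
⌈151.710⌉ = 152.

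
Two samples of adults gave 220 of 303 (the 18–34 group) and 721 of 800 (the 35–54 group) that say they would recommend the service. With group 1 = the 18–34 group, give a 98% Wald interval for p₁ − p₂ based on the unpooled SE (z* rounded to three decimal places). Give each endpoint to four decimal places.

p̂₁ = 0.72607, p̂₂ = 0.90125, so the observed difference is -0.17518.
SE = √(0.000656407 + 0.000111248) = √0.000767655 = 0.027707.
The 98% critical value is z* = 2.326. Margin = 2.326·0.027707 = 0.06445.
CI: -0.17518 ± 0.06445 = (-0.2396, -0.1107).

(-0.2396, -0.1107)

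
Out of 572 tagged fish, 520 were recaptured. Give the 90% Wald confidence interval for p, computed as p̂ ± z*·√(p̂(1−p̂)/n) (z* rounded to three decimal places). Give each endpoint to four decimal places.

(0.8893, 0.9289)

With x = 520 successes in n = 572, p̂ = 0.90909.
Standard error of p̂: √(0.082645/572) = √0.000144484 = 0.012020.
For 90% confidence, z* = 1.645.
Margin of error: 1.645 × 0.012020 = 0.01977.
So the interval runs from 0.8893 to 0.9289.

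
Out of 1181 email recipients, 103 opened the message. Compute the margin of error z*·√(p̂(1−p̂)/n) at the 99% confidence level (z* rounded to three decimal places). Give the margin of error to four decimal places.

ME = 0.0211

Sample proportion p̂ = 103/1181 = 0.08721.
Standard error of p̂: √(0.079608/1181) = √0.000067407 = 0.008210.
The 99% critical value is z* = 2.576.
Margin of error = z*·SE = 2.576 × 0.008210 = 0.0211.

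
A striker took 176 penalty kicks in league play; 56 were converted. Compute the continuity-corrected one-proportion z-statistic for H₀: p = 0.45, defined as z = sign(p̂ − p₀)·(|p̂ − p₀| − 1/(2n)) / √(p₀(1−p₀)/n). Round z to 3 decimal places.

Sample proportion p̂ = 56/176 = 0.31818. p̂ − p₀ = -0.131818.
Continuity correction 1/(2n) = 1/352 = 0.002841.
Corrected numerator: |-0.131818| − 0.002841 = 0.128977.
Under H₀, SE = √(p₀(1−p₀)/n) = √(0.45·0.55/176) = √0.001406250 = 0.037500.
z = (−)0.128977/0.037500 = -3.439.

z = -3.439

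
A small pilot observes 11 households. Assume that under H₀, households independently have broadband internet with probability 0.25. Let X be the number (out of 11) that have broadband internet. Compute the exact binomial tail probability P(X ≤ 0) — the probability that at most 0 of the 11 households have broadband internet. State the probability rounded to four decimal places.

P = 0.0422

X is binomial with n = 11 and p = 0.25.
P(X ≤ 0) = C(11,0)·0.25^0·0.75^11.
= 0.042235 = 0.0422.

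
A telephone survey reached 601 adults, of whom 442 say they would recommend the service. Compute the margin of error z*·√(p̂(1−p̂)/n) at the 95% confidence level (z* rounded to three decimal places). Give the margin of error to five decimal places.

ME = 0.03527

With x = 442 successes in n = 601, p̂ = 0.73544.
SE(p̂) = √(0.73544·0.26456/601) = 0.017993.
The 95% critical value is z* = 1.960.
So ME = 0.03527.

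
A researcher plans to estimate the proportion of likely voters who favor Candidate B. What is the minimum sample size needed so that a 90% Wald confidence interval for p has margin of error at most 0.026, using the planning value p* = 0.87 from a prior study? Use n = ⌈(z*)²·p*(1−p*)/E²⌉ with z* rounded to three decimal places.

n = 453

The 90% critical value is z* = 1.645.
p*(1−p*) = 0.1131.
(z*)²·p*(1−p*)/E² = 2.706025·0.1131/0.000676 = 452.739.
Rounding up, n = 453.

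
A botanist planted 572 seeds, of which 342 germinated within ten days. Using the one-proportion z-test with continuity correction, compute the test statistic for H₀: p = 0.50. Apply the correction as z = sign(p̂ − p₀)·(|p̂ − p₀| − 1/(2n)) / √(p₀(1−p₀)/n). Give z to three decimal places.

z = 4.641

The sample proportion is 342/572 = 0.59790. p̂ − p₀ = 0.097902.
Continuity correction 1/(2n) = 1/1144 = 0.000874.
Corrected numerator: |0.097902| − 0.000874 = 0.097028.
Null standard error: √(0.50·0.50/572) = √0.000437063 = 0.020906.
z = (+)0.097028/0.020906 = 4.641.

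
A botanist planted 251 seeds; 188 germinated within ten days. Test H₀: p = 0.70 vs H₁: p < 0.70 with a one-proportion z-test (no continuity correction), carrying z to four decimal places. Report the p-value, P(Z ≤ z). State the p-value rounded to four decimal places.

p-value = 0.9549

p̂ = 188/251 = 0.74900.
Under H₀, SE = √(p₀(1−p₀)/n) = √(0.70·0.30/251) = √0.000836653 = 0.028925.
Test statistic (full precision, shown to 4 dp): z = (188/251 − 0.70)/SE₀ ≈ 1.6942.
p-value = P(Z ≤ z) with z = 1.6942 → 0.9549.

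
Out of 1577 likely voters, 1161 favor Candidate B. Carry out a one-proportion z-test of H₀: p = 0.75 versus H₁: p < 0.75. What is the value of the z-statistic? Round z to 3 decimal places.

z = -1.265

p̂ = 1161/1577 = 0.73621.
Null standard error: √(0.75·0.25/1577) = √0.000118897 = 0.010904.
z = (p̂ − p₀)/SE = (0.73621 − 0.75)/0.010904 = -1.265.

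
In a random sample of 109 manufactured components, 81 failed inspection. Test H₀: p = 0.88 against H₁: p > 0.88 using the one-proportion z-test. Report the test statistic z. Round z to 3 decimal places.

The sample proportion is 81/109 = 0.74312.
Null standard error: √(0.88·0.12/109) = √0.000968807 = 0.031126.
z = (p̂ − p₀)/SE = (0.74312 − 0.88)/0.031126 = -4.398.

z = -4.398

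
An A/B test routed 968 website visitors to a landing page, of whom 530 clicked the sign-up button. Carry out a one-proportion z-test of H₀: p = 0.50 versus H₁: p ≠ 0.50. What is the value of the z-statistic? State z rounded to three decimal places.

With x = 530 successes in n = 968, p̂ = 0.54752.
Under H₀, SE = √(p₀(1−p₀)/n) = √(0.50·0.50/968) = √0.000258264 = 0.016071.
Test statistic: z = 0.04752/0.016071 = 2.957.

z = 2.957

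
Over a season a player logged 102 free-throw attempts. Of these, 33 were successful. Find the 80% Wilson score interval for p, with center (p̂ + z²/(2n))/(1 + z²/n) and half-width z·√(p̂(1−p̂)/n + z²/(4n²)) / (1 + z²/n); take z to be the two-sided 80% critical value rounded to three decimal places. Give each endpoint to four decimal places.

(0.2674, 0.3853)

Here p̂ = 33/102 = 0.32353 and z = 1.282 (z² = 1.643524).
Denominator 1 + z²/n = 1 + 1.643524/102 = 1.016113.
Adjusted center: (0.32353 + z²/(2n))/1.016113 = 0.32633.
Radicand: p̂(1−p̂)/n + z²/(4n²) = 0.002145668 + 0.000039493 = 0.002185161.
Half-width = z·√(radicand)/denom = 1.282·0.046746/1.016113 = 0.05898.
Interval: 0.32633 ± 0.05898 → (0.2674, 0.3853).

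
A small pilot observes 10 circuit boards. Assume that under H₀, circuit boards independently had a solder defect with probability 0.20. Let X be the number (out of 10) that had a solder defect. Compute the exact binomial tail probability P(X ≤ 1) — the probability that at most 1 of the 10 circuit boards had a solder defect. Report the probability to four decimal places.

X ~ Binomial(n=10, p=0.20).
P(X ≤ 1) = C(10,0)·0.20^0·0.80^10 + C(10,1)·0.20^1·0.80^9.
= 0.107374 + 0.268435 = 0.3758.

P = 0.3758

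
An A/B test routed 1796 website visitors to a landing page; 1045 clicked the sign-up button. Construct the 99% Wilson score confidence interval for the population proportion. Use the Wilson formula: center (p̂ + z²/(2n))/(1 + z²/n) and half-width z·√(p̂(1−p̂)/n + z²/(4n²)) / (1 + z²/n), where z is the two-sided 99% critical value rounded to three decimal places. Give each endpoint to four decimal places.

p̂ = 1045/1796 = 0.58185; z = 2.576, so z² = 6.635776.
1 + z²/n = 1.003695.
Adjusted center: (0.58185 + z²/(2n))/1.003695 = 0.58155.
Radicand: p̂(1−p̂)/n + z²/(4n²) = 0.000135468 + 0.000000514 = 0.000135982.
Half-width = z·√(radicand)/denom = 2.576·0.011661/1.003695 = 0.02993.
Interval: 0.58155 ± 0.02993 → (0.5516, 0.6115).

(0.5516, 0.6115)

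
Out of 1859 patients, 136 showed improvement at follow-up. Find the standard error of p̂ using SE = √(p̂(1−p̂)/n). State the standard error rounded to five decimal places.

SE = 0.00604

Sample proportion p̂ = 136/1859 = 0.07316.
p̂(1−p̂) = 0.07316·0.92684 = 0.067808.
SE = √(0.067808/1859) = √0.000036476 = 0.00604.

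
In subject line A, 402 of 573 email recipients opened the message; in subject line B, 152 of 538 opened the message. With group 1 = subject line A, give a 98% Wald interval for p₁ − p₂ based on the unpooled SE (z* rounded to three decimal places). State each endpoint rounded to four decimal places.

p̂₁ = 402/573 = 0.70157, p̂₂ = 152/538 = 0.28253; p̂₁ − p̂₂ = 0.41904.
SE = √(0.000365391 + 0.000376777) = √0.000742168 = 0.027243.
z* = 2.326 at the 98% level. Margin of error = 0.06337.
So the interval runs from 0.3557 to 0.4824.

(0.3557, 0.4824)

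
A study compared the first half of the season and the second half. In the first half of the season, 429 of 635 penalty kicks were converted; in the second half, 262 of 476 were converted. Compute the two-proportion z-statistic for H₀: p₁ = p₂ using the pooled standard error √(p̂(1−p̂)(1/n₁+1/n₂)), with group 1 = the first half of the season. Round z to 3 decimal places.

z = 4.258

p̂₁ = 429/635 = 0.67559, p̂₂ = 262/476 = 0.55042.
Pooled p̂ = (429+262)/(635+476) = 691/1111 = 0.62196.
Pooled SE = √[0.2351252·0.00367564] ≈ 0.029398.
z = (p̂₁ − p̂₂)/SE = (0.67559 − 0.55042)/0.029398 = 0.12517/0.029398 = 4.258.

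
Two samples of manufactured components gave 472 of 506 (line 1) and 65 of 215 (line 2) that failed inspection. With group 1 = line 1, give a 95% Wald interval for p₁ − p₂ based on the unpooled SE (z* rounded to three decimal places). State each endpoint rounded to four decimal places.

(0.5653, 0.6956)

p̂₁ = 472/506 = 0.93281, p̂₂ = 65/215 = 0.30233; p̂₁ − p̂₂ = 0.63048.
SE = √(0.000123871 + 0.000981046) = √0.001104917 = 0.033240.
The 95% critical value is z* = 1.960. Margin = 1.960·0.033240 = 0.06515.
So the interval runs from 0.5653 to 0.6956.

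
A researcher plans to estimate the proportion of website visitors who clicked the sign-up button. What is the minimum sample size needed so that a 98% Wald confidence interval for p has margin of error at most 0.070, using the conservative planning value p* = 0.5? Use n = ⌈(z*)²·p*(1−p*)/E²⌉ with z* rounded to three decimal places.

n = 277

The 98% critical value is z* = 2.326.
p*(1−p*) = 0.2500.
(z*)²·p*(1−p*)/E² = 5.410276·0.2500/0.004900 = 276.034.
⌈276.034⌉ = 277.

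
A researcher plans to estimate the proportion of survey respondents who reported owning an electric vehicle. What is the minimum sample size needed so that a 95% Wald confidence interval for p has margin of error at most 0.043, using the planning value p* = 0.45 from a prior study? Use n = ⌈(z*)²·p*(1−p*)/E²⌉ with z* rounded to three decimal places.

The 95% critical value is z* = 1.960.
p*(1−p*) = 0.2475.
(z*)²·p*(1−p*)/E² = 3.841600·0.2475/0.001849 = 514.222.
Rounding up, n = 515.

n = 515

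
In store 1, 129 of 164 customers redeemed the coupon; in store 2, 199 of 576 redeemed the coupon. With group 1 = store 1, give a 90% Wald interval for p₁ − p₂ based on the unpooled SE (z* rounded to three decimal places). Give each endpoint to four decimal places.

(0.3792, 0.5030)

p̂₁ = 0.78659, p̂₂ = 0.34549, so the observed difference is 0.44110.
Unpooled SE = √(p̂₁(1−p̂₁)/n₁ + p̂₂(1−p̂₂)/n₂) = √(0.001023590 + 0.000392579) = 0.037632.
z* = 1.645 at the 90% level. Margin = 1.645·0.037632 = 0.06190.
Interval: 0.44110 ± 0.06190 → (0.3792, 0.5030).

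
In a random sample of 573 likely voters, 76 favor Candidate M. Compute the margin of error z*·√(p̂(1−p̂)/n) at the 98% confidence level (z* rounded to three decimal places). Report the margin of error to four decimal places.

ME = 0.0330

The sample proportion is 76/573 = 0.13264.
Standard error of p̂: √(0.115043/573) = √0.000200773 = 0.014169.
The 98% critical value is z* = 2.326.
ME = 2.326·0.014169 = 0.0330.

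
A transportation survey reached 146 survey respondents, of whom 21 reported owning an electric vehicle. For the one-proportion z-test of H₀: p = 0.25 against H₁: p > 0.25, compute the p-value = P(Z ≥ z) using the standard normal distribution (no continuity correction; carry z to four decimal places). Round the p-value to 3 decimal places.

The sample proportion is 21/146 = 0.14384.
Null standard error: √(0.25·0.75/146) = √0.001284247 = 0.035836.
z = (p̂ − p₀)/SE = (21/146 − 0.25)/0.035836 ≈ -2.9625.
From the standard normal, P(Z ≥ z) = 0.998.

p-value = 0.998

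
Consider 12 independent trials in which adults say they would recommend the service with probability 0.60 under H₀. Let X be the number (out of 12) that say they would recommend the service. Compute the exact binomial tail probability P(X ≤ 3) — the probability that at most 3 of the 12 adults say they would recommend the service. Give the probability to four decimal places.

X ~ Binomial(n=12, p=0.60).
P(X ≤ 3) = C(12,0)·0.60^0·0.40^12 + C(12,1)·0.60^1·0.40^11 + C(12,2)·0.60^2·0.40^10 + C(12,3)·0.60^3·0.40^9.
= 0.000017 + 0.000302 + 0.002491 + 0.012457 = 0.0153.

P = 0.0153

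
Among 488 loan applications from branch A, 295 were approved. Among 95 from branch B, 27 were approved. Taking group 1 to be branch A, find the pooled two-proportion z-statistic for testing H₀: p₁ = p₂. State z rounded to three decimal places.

z = 5.744

Sample proportions: p̂₁ = 295/488 = 0.60451 and p̂₂ = 27/95 = 0.28421.
Pooled p̂ = (295+27)/(488+95) = 322/583 = 0.55232.
SE = √[p̂(1−p̂)(1/n₁+1/n₂)] = √[0.55232·0.44768·(1/488+1/95)] ≈ 0.055762.
z = (p̂₁ − p̂₂)/SE = (0.60451 − 0.28421)/0.055762 = 0.32030/0.055762 = 5.744.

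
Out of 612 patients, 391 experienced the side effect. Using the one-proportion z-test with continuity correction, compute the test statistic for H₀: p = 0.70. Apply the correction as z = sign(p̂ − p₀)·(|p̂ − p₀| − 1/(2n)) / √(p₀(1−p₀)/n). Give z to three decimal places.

p̂ = 391/612 = 0.63889. p̂ − p₀ = -0.061111.
Continuity correction 1/(2n) = 1/1224 = 0.000817.
Corrected numerator: |-0.061111| − 0.000817 = 0.060294.
Null standard error: √(0.70·0.30/612) = √0.000343137 = 0.018524.
z = (−)0.060294/0.018524 = -3.255.

z = -3.255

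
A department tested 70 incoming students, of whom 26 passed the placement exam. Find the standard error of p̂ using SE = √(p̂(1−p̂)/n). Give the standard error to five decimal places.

p̂ = 26/70 = 0.37143.
p̂(1−p̂) = 0.37143·0.62857 = 0.233470.
SE = √(0.233470/70) = √0.003335286 = 0.05775.

SE = 0.05775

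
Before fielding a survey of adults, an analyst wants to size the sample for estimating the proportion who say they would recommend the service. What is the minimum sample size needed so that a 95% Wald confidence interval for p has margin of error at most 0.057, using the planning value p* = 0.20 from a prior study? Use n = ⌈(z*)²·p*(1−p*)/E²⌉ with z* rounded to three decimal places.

n = 190

The 95% critical value is z* = 1.960.
p*(1−p*) = 0.20·0.80 = 0.1600.
(z*)²·p*(1−p*)/E² = 3.841600·0.1600/0.003249 = 189.183.
⌈189.183⌉ = 190.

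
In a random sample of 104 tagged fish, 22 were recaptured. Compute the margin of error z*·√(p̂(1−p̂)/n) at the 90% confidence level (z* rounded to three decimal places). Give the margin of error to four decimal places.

p̂ = 22/104 = 0.21154.
Standard error of p̂: √(0.166790/104) = √0.001603749 = 0.040047.
For 90% confidence, z* = 1.645.
ME = 1.645·0.040047 = 0.0659.

ME = 0.0659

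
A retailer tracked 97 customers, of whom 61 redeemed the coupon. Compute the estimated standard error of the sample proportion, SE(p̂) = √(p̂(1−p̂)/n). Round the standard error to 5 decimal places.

With x = 61 successes in n = 97, p̂ = 0.62887.
p̂(1−p̂) = 0.233393.
Dividing by n and taking the root: √0.002406113 = 0.04905.

SE = 0.04905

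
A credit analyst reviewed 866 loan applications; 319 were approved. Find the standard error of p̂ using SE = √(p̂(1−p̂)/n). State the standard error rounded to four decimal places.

With x = 319 successes in n = 866, p̂ = 0.36836.
p̂(1−p̂) = 0.36836·0.63164 = 0.232671.
Dividing by n and taking the root: √0.000268673 = 0.0164.

SE = 0.0164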